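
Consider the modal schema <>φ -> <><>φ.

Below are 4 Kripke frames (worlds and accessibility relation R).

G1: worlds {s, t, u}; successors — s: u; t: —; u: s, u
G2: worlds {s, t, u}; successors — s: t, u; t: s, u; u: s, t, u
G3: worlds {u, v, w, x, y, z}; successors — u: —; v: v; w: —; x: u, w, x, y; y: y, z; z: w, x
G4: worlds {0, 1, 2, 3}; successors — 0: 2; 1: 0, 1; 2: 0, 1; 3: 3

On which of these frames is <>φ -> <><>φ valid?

The schema corresponds to a generalized confluence (Geach) condition: forall x forall y (xRy -> exists w (y = w & x R^2 w)).
G1: holds.
G2: holds.
G3: holds.
G4: fails — 0R2 but no w with 2=w and 0R²w.

G1, G2, G3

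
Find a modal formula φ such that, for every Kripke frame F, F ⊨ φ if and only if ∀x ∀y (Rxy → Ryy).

□(□ψ → ψ)

The condition is shift-reflexivity. The T□ schema □(□ψ → ψ) defines it.
Suppose □(□ψ→ψ) is valid. Take Rxy and set V(ψ)={w : Ryw}. Then at y, □ψ holds; since □(□ψ→ψ) at x, □ψ→ψ at y, so ψ at y, i.e. Ryy.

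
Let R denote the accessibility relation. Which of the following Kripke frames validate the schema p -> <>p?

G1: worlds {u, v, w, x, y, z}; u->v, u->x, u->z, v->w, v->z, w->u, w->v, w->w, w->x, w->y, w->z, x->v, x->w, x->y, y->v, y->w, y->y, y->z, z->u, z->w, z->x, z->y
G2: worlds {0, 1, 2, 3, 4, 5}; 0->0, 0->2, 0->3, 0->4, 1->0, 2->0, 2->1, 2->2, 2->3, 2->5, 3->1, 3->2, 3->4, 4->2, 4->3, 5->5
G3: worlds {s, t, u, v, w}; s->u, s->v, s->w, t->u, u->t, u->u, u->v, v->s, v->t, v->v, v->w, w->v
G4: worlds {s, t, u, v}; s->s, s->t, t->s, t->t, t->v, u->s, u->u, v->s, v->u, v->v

G4

Frame correspondent (Sahlqvist): forall x exists w (x = w & xRw) — i.e. a generalized confluence (Geach) condition.
G1: fails — at u but no t with u=t and uRt.
G2: fails — at 1 but no w with 1=w and 1Rw.
G3: fails — at s but no w* with s=w* and sRw*.
G4: holds.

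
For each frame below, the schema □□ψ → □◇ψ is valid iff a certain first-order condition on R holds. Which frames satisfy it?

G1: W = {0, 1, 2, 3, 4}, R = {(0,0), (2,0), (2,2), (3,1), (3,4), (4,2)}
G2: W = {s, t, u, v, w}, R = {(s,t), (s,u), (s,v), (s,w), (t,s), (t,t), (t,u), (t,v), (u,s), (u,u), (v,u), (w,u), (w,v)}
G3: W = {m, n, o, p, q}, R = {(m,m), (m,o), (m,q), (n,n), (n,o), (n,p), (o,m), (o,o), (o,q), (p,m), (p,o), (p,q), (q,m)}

G2, G3

Frame correspondent (Sahlqvist): ∀x ∀z (xRz → ∃w (xR²w ∧ zRw)) — i.e. a generalized confluence (Geach) condition.
G1: fails — 3R1 but no w with 3R²w and 1Rw.
G2: ✓.
G3: ✓.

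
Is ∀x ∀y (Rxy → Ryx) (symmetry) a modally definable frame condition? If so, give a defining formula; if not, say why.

Yes — defined by p → □◇p

The condition is symmetry. A defining modal formula is p → □◇p.
Suppose p→□◇p is valid. Take Rxy and set V(p)={x}. Then p at x, so □◇p at x, so ◇p at y, so some z with Ryz has p; z=x, i.e. Ryx.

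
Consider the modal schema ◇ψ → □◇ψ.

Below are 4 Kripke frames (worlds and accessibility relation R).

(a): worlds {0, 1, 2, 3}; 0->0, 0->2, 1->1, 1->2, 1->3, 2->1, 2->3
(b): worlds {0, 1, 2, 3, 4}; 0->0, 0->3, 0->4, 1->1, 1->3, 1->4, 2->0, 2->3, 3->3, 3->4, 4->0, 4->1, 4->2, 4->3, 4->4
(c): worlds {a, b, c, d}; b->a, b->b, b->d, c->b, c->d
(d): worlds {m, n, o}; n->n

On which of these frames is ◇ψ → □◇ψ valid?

(d)

The schema corresponds to the Euclidean property: ∀x ∀y ∀z (Rxy ∧ Rxz → Ryz).
(a): fails — R02 and R00 but not R20.
(b): fails — R03 and R00 but not R30.
(c): fails — Rba and Rbb but not Rab.
(d): holds.
Valid on: (d).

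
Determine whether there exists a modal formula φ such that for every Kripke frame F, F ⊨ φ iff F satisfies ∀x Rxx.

The condition is reflexivity. A defining modal formula is □p → p.

Yes — defined by □p → p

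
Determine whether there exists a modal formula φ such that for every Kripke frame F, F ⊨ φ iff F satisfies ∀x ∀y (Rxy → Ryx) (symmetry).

This is a Sahlqvist condition; the B axiom r → □◇r defines it.
Suppose r→□◇r is valid. Take Rxy and set V(r)={x}. Then r at x, so □◇r at x, so ◇r at y, so some z with Ryz has r; z=x, i.e. Ryx.

Definable; r → □◇r defines it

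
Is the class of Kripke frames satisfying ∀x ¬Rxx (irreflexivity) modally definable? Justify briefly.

No — not modally definable

Modal frame validity is preserved under surjective bounded morphisms.
The 4-cycle (worlds a,b,c,d with a→b→c→d→a) is irreflexive, and the map sending every world to a single reflexive point • is a surjective bounded morphism (forth: every edge maps to (•,•); back: every world has a successor). So any modal formula valid on the 4-cycle is also valid on the reflexive point, which is not irreflexive.
So no modal formula (or set of formulas) defines exactly the irreflexive frames.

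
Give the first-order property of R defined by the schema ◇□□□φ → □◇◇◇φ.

This is a Sahlqvist (Geach-type) schema ◇^1□^3φ → □^1◇^3φ.
Minimal-valuation argument: fix x; take any y with xR^1y and any z with xR^1z. Set V(φ) to the set of worlds R-reachable from y in exactly 3 steps. Then □^3φ holds at y, so the antecedent holds at x; validity forces ◇^3φ at z, giving a w with zR^3w and yR^3w.
First-order correspondent: ∀x ∀y ∀z ((xRy ∧ xRz) → ∃w (yR³w ∧ zR³w)).

∀x ∀y ∀z ((xRy ∧ xRz) → ∃w (yR³w ∧ zR³w))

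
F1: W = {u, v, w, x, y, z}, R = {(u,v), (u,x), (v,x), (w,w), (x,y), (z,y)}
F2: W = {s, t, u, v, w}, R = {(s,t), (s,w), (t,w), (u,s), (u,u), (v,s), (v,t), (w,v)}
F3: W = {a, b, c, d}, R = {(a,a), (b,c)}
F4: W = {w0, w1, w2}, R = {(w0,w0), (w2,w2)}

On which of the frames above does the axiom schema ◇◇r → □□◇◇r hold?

F3, F4

The schema corresponds to a generalized confluence (Geach) condition: ∀x ∀y ∀z ((xR²y ∧ xR²z) → ∃w (y = w ∧ zR²w)).
F1: fails — uR²x, uR²x but no t with x=t and xR²t.
F2: fails — sR²v, sR²v but no w* with v=w* and vR²w*.
F3: ✓.
F4: ✓.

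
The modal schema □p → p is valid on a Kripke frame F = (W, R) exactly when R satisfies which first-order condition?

This is the T axiom.
It corresponds to reflexivity: ∀x Rxx.

reflexivity: ∀x Rxx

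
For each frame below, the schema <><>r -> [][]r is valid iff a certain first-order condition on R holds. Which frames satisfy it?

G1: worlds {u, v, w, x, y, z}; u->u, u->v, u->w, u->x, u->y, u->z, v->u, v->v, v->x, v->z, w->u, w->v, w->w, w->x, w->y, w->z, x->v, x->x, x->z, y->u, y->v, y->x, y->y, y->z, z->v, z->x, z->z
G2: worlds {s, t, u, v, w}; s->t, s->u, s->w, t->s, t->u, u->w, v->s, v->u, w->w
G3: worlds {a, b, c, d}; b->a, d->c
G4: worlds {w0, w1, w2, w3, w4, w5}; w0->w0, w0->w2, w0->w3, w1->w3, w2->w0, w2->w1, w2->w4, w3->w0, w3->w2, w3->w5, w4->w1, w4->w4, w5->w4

This is the axiom for a generalized confluence (Geach) condition; its first-order frame correspondent is forall x forall y forall z ((x R^2 y & x R^2 z) -> exists w (y = w & z = w)).
G1: fails — uR²u, uR²v but u ≠ v.
G2: fails — sR²s, sR²u but s ≠ u.
G3: holds.
G4: fails — w0R²w0, w0R²w1 but w0 ≠ w1.
Valid on: G3.

G3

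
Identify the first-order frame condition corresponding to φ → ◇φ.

This is frame-equivalent to □φ → φ (substitute ¬φ for φ and contrapose).
Suppose □φ→φ is valid. At any x set V(φ)={w : Rxw}. Then □φ holds at x, so φ holds at x, i.e. Rxx.

reflexivity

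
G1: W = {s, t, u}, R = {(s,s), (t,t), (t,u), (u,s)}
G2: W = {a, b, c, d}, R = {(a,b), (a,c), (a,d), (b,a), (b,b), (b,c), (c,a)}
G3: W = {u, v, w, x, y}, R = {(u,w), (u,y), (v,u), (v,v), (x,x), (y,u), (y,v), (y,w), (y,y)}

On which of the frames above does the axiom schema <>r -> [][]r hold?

The schema corresponds to a generalized confluence (Geach) condition: forall x forall y forall z ((xRy & x R^2 z) -> exists w (y = w & z = w)).
G1: fails — tRt, tR²s but t ≠ s.
G2: fails — aRb, aR²a but b ≠ a.
G3: fails — uRw, uR²u but w ≠ u.

none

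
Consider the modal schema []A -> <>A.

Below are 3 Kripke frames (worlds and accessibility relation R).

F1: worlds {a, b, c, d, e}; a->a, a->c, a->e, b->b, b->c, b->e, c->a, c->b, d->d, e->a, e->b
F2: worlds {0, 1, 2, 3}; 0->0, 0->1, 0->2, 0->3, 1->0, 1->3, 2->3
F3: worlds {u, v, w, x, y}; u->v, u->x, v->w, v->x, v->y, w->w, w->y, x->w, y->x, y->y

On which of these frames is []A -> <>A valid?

F1, F3

This is the axiom for seriality; its first-order frame correspondent is forall x exists y Rxy.
F1: holds.
F2: fails — world 3 has no successor.
F3: holds.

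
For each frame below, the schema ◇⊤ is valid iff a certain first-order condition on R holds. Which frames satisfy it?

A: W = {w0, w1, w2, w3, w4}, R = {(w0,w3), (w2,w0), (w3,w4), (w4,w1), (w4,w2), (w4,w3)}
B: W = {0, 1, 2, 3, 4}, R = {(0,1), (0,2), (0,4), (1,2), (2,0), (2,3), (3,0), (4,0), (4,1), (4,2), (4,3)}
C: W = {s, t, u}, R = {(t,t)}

B

Frame correspondent (Sahlqvist): ∀x ∃y Rxy — i.e. seriality.
A: fails — world w1 has no successor.
B: satisfies the condition.
C: fails — world s has no successor.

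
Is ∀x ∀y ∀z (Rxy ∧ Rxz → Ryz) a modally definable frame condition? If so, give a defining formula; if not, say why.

The condition is the Euclidean property. A defining modal formula is ◇r → □◇r.

Yes, by ◇r → □◇r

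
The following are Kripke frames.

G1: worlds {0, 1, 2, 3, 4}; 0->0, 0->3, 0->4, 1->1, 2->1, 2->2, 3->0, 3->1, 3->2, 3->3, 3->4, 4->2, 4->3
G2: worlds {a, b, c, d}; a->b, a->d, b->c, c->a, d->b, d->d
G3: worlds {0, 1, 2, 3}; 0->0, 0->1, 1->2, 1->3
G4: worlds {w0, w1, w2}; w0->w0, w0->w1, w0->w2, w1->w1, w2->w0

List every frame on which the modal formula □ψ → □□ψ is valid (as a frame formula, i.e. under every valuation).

none

This is the axiom for transitivity; its first-order frame correspondent is ∀x ∀y ∀z (Rxy ∧ Ryz → Rxz).
G1: fails — R43 and R34 but not R44.
G2: fails — Rbc and Rca but not Rba.
G3: fails — R01 and R12 but not R02.
G4: fails — Rw2w0 and Rw0w1 but not Rw2w1.
Valid on no frame.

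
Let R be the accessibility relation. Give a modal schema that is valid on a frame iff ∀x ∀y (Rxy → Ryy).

A defining formula is □(□r → r) (the T□ axiom).
Suppose □(□r→r) is valid. Take Rxy and set V(r)={w : Ryw}. Then at y, □r holds; since □(□r→r) at x, □r→r at y, so r at y, i.e. Ryy.

□(□r → r)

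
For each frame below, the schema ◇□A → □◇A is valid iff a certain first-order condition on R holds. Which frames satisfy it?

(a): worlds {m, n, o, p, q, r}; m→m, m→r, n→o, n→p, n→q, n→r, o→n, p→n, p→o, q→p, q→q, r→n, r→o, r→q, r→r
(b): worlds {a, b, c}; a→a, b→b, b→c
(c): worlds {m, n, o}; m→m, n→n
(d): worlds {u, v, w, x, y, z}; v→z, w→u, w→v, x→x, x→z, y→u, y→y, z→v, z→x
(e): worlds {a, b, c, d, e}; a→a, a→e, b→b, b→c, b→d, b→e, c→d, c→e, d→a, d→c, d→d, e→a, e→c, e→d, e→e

(c), (e)

This is the axiom for convergence; its first-order frame correspondent is ∀x ∀y ∀z (Rxy ∧ Rxz → ∃w (Ryw ∧ Rzw)).
(a): fails — Rno and Rnq but o and q have no common successor.
(b): fails — Rbc and Rbc but c and c have no common successor.
(c): condition met.
(d): fails — Rwu and Rwu but u and u have no common successor.
(e): condition met.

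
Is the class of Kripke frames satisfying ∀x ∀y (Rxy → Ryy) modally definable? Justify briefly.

Yes, by □(□p → p)

Yes: it is shift-reflexivity, defined by the T□ schema □(□p → p).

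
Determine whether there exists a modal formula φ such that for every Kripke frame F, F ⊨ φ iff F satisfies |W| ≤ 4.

Not modally definable

Modal frame validity is preserved under disjoint unions.
Any modal formula valid on each of 5 disjoint one-world frames is valid on their disjoint union (validity is preserved under disjoint unions). Each one-world frame has |W|=1≤4, but the union has |W|=5.
Hence having at most 4 worlds is not modally definable.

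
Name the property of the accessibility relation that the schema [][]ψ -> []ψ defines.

This schema is the C4 axiom.
It corresponds to density: forall x forall y (Rxy -> exists z (Rxz & Rzy)).

density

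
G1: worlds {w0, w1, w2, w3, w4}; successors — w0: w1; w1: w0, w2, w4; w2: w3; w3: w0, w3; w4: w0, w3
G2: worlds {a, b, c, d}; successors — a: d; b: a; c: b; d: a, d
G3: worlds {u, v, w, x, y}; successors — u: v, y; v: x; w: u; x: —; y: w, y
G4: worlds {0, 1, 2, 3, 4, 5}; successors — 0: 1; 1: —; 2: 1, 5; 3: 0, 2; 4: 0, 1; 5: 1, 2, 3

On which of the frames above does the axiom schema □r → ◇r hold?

Frame correspondent (Sahlqvist): ∀x ∃y Rxy — i.e. seriality.
G1: ✓.
G2: ✓.
G3: fails — world x has no successor.
G4: fails — world 1 has no successor.
Valid on: G1, G2.

G1, G2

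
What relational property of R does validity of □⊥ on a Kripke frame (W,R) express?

emptiness of R: ∀x ∀y ¬Rxy

□⊥ is valid iff no world has any successor (otherwise □⊥ fails at any world with one).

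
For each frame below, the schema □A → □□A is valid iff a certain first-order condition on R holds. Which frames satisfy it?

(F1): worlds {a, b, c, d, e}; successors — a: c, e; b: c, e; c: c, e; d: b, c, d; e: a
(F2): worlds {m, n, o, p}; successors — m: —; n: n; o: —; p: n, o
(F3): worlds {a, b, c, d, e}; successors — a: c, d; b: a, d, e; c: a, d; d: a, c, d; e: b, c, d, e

The schema corresponds to transitivity: ∀x ∀y ∀z (Rxy ∧ Ryz → Rxz).
(F1): fails — Rdc and Rce but not Rde.
(F2): condition met.
(F3): fails — Reb and Rba but not Rea.
Valid on: (F2).

(F2)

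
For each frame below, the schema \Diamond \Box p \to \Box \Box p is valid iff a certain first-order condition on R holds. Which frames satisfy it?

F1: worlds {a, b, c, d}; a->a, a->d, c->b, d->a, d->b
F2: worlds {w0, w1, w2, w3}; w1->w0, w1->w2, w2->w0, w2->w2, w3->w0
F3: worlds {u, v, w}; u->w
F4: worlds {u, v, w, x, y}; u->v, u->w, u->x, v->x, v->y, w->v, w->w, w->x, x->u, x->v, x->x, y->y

This is the axiom for a generalized confluence (Geach) condition; its first-order frame correspondent is \forall x \forall y \forall z ((xRy \wedge x R^2 z) \to \exists w (yRw \wedge z = w)).
F1: fails — aRa, aR²b but no w with aRw and b=w.
F2: fails — w1Rw0, w1R²w0 but no w with w0Rw and w0=w.
F3: condition met.
F4: fails — uRv, uR²u but no t with vRt and u=t.

F3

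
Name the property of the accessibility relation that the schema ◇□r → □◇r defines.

Convergence

This schema is the .2 axiom.
Its frame correspondent is convergence — ∀x ∀y ∀z (Rxy ∧ Rxz → ∃w (Ryw ∧ Rzw)).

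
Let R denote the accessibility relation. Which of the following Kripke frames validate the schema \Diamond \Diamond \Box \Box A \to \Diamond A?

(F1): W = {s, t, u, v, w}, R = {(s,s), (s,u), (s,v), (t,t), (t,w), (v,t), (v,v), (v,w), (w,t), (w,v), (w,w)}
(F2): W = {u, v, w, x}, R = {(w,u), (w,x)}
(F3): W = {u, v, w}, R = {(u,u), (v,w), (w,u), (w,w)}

This is the axiom for a generalized confluence (Geach) condition; its first-order frame correspondent is \forall x \forall y (x R^2 y \to \exists w (y R^2 w \wedge xRw)).
(F1): fails — sR²u but no w* with uR²w* and sRw*.
(F2): condition met.
(F3): fails — vR²u but no t with uR²t and vRt.
Valid on: (F2).

(F2)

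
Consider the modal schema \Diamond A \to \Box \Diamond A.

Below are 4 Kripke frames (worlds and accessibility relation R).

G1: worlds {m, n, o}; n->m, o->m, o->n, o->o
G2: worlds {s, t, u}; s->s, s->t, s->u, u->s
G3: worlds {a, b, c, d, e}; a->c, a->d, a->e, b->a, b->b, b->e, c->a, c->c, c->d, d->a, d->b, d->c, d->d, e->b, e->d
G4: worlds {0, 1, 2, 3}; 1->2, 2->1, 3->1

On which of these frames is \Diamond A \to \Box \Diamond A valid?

This is the axiom for the Euclidean property; its first-order frame correspondent is \forall x \forall y \forall z (Rxy \wedge Rxz \to Ryz).
G1: fails — Rnm and Rnm but not Rmm.
G2: fails — Rsu and Rsu but not Ruu.
G3: fails — Rae and Rae but not Ree.
G4: fails — R12 and R12 but not R22.
Valid on no frame.

none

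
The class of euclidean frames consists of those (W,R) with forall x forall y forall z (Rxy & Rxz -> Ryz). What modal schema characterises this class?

◇r → □◇r

The condition is the Euclidean property. The 5 schema ◇r → □◇r defines it.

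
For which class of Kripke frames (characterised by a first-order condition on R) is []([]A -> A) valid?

shift-reflexivity

Suppose □(□A→A) is valid. Take Rxy and set V(A)={w : Ryw}. Then at y, □A holds; since □(□A→A) at x, □A→A at y, so A at y, i.e. Ryy.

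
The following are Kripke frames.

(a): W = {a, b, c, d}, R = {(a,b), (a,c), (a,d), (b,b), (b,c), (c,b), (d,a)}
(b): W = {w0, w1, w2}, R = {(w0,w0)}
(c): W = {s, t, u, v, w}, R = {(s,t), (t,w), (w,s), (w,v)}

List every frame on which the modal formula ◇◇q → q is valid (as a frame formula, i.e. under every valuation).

This is the axiom for a generalized confluence (Geach) condition; its first-order frame correspondent is ∀x ∀y (xR²y → ∃w (y = w ∧ x = w)).
(a): fails — aR²b but b ≠ a.
(b): satisfies the condition.
(c): fails — sR²w but w ≠ s.

(b)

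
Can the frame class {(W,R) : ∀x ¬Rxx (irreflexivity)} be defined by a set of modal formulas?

Not modally definable

If a class were modally definable it would be closed under surjective bounded morphisms (Goldblatt–Thomason).
The 2-cycle (worlds 0,1 with 0→1→0) is irreflexive, and the map sending every world to a single reflexive point • is a surjective bounded morphism (forth: every edge maps to (•,•); back: every world has a successor). So any modal formula valid on the 2-cycle is also valid on the reflexive point, which is not irreflexive.
So the class is not modally definable.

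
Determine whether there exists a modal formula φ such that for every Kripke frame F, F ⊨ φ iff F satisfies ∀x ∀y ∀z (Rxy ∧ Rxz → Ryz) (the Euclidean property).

The condition is the Euclidean property. A defining modal formula is ◇q → □◇q.
Suppose ◇q→□◇q is valid. Take Rxy, Rxz and set V(q)={y}. Then ◇q at x, so □◇q at x, so ◇q at z, so some w with Rzw has q; w=y, i.e. Rzy. By symmetry of the argument, Ryz.

Yes — defined by ◇q → □◇q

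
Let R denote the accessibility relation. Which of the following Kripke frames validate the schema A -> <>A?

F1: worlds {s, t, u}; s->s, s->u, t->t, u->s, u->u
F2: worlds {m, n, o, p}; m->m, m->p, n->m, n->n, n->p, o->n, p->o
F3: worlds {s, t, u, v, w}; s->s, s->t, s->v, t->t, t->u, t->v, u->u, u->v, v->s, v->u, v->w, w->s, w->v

Frame correspondent (Sahlqvist): forall x Rxx — i.e. reflexivity.
F1: holds.
F2: fails — world o does not see itself.
F3: fails — world v does not see itself.

F1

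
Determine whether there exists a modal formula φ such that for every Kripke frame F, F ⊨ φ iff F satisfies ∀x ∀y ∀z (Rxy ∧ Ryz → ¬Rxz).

Modal frame validity is preserved under surjective bounded morphisms.
The 3-cycle (worlds a,b,c with a→b→c→a) is intransitive. Mapping every world to a single reflexive point • is a surjective bounded morphism; the reflexive point is not intransitive (R••∧R•• but R••).
Hence intransitivity is not modally definable.

No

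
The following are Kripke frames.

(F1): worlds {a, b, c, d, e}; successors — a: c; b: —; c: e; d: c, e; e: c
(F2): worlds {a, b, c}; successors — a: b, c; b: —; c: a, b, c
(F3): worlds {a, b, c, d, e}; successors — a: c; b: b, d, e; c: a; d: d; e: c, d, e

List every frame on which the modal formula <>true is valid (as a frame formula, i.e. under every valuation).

Frame correspondent (Sahlqvist): forall x exists y Rxy — i.e. seriality.
(F1): fails — world b has no successor.
(F2): fails — world b has no successor.
(F3): satisfies the condition.

(F3)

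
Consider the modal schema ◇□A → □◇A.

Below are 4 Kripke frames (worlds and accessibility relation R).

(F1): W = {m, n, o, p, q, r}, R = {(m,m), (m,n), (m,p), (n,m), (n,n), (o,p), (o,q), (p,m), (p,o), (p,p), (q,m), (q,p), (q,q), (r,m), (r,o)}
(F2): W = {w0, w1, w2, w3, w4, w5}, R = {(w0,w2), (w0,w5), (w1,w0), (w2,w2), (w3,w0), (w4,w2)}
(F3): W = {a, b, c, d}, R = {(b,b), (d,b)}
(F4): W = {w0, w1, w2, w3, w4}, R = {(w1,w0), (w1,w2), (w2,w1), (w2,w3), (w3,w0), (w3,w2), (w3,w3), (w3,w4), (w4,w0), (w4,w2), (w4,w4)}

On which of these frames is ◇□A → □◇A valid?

(F1), (F3)

The schema corresponds to convergence: ∀x ∀y ∀z (Rxy ∧ Rxz → ∃w (Ryw ∧ Rzw)).
(F1): ✓.
(F2): fails — Rw0w5 and Rw0w5 but w5 and w5 have no common successor.
(F3): ✓.
(F4): fails — Rw1w2 and Rw1w0 but w2 and w0 have no common successor.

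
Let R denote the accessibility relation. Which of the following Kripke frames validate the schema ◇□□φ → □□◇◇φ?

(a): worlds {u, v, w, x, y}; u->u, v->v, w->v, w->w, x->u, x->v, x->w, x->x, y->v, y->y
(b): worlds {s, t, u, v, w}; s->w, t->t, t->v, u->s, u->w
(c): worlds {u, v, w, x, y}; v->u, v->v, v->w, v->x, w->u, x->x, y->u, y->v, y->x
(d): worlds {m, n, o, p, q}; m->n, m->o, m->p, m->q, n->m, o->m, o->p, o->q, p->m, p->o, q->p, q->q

Frame correspondent (Sahlqvist): ∀x ∀y ∀z ((xRy ∧ xR²z) → ∃w (yR²w ∧ zR²w)) — i.e. a generalized confluence (Geach) condition.
(a): fails — xRu, xR²v but no t with uR²t and vR²t.
(b): fails — tRt, tR²v but no w* with tR²w* and vR²w*.
(c): fails — vRu, vR²u but no t with uR²t and uR²t.
(d): ✓.
Valid on: (d).

(d)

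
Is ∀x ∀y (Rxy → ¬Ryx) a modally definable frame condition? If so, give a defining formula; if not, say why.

Not modally definable

Modal frame validity is preserved under surjective bounded morphisms.
The 5-cycle (worlds s,t,u,v,w with s→t→u→v→w→s) is asymmetric. Mapping every world to a single reflexive point • is a surjective bounded morphism, and the reflexive point is not asymmetric (R•• but asymmetry requires ¬R••).
So the class is not modally definable.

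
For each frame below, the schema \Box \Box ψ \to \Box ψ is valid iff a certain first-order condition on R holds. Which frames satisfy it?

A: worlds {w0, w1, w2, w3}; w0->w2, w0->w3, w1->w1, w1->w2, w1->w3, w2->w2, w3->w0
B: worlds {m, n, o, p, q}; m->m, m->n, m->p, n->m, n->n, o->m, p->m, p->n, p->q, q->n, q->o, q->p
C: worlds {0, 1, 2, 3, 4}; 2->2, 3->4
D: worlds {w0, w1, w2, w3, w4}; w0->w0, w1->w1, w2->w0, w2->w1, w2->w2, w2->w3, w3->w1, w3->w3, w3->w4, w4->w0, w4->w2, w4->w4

This is the axiom for density; its first-order frame correspondent is \forall x \forall y (Rxy \to \exists z (Rxz \wedge Rzy)).
A: fails — Rw3w0 but no z with Rw3z and Rzw0.
B: fails — Rqp but no z with Rqz and Rzp.
C: fails — R34 but no z with R3z and Rz4.
D: satisfies the condition.
Valid on: D.

D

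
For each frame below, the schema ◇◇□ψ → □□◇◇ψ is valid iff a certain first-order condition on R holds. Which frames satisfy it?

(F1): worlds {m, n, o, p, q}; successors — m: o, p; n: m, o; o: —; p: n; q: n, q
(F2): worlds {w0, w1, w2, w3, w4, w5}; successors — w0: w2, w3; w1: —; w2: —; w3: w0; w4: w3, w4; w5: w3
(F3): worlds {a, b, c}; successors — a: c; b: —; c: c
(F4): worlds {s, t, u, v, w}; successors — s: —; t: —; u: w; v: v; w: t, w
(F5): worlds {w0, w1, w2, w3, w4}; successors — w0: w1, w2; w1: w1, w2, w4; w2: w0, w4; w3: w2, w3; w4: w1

Frame correspondent (Sahlqvist): ∀x ∀y ∀z ((xR²y ∧ xR²z) → ∃w (yRw ∧ zR²w)) — i.e. a generalized confluence (Geach) condition.
(F1): fails — nR²o, nR²o but no w with oRw and oR²w.
(F2): fails — w0R²w0, w0R²w0 but no w with w0Rw and w0R²w.
(F3): ✓.
(F4): fails — uR²t, uR²t but no w* with tRw* and tR²w*.
(F5): fails — w0R²w2, w0R²w2 but no w with w2Rw and w2R²w.
Valid on: (F3).

(F3)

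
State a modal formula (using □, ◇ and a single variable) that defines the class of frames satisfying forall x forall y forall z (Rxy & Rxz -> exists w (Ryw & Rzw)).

◇□s → □◇s

This is convergence; the standard corresponding axiom is .2: ◇□s → □◇s.
Suppose ◇□s→□◇s is valid. Take Rxy, Rxz and set V(s)={w : Ryw}. Then □s at y so ◇□s at x, so □◇s at x, so ◇s at z, giving w with Rzw and Ryw.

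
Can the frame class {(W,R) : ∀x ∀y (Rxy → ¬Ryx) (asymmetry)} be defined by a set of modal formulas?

If a class were modally definable it would be closed under surjective bounded morphisms (Goldblatt–Thomason).
The 5-cycle (worlds a,b,c,d,e with a→b→c→d→e→a) is asymmetric. Mapping every world to a single reflexive point • is a surjective bounded morphism, and the reflexive point is not asymmetric (R•• but asymmetry requires ¬R••).
Hence asymmetry is not modally definable.

Not modally definable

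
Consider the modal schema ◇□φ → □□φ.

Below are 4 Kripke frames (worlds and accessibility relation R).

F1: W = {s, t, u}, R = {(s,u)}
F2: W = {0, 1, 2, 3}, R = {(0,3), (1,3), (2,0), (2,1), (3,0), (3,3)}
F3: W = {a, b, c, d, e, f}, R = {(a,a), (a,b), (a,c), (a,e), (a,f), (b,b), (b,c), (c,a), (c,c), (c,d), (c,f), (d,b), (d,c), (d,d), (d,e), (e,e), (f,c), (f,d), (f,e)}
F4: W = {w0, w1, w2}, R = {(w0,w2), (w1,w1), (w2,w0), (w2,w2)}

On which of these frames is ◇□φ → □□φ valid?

This is the axiom for a generalized confluence (Geach) condition; its first-order frame correspondent is ∀x ∀y ∀z ((xRy ∧ xR²z) → ∃w (yRw ∧ z = w)).
F1: satisfies the condition.
F2: fails — 3R0, 3R²0 but no w with 0Rw and 0=w.
F3: fails — aRa, aR²d but no w with aRw and d=w.
F4: fails — w2Rw0, w2R²w0 but no w with w0Rw and w0=w.
Valid on: F1.

F1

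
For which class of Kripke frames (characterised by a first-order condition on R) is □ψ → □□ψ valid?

Transitivity

This is the 4 axiom.
It corresponds to transitivity: ∀x ∀y ∀z (Rxy ∧ Ryz → Rxz).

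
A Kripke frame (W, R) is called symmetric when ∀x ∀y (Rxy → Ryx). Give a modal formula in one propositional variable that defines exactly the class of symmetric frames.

ψ → □◇ψ

The condition is symmetry. The B schema ψ → □◇ψ defines it.
Suppose ψ→□◇ψ is valid. Take Rxy and set V(ψ)={x}. Then ψ at x, so □◇ψ at x, so ◇ψ at y, so some z with Ryz has ψ; z=x, i.e. Ryx.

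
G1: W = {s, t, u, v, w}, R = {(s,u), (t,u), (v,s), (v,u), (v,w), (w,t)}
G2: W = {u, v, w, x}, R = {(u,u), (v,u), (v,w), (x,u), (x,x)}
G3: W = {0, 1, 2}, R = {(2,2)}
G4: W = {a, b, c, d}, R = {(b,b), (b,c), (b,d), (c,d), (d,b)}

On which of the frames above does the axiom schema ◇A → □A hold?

Frame correspondent (Sahlqvist): ∀x ∀y ∀z (Rxy ∧ Rxz → y = z) — i.e. partial functionality.
G1: fails — v sees both s and u.
G2: fails — v sees both u and w.
G3: condition met.
G4: fails — b sees both b and c.
Valid on: G3.

G3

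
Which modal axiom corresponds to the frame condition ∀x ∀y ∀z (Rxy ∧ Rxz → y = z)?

◇s → □s

A defining formula is ◇s → □s (the CD axiom).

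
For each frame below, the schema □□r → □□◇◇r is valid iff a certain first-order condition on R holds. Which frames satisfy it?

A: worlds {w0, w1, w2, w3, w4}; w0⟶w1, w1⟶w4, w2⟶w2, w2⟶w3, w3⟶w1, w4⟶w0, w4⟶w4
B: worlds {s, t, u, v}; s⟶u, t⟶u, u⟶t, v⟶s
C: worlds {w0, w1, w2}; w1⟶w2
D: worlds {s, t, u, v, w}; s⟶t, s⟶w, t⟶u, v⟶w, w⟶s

Frame correspondent (Sahlqvist): ∀x ∀z (xR²z → ∃w (xR²w ∧ zR²w)) — i.e. a generalized confluence (Geach) condition.
A: fails — w2R²w1 but no w with w2R²w and w1R²w.
B: satisfies the condition.
C: satisfies the condition.
D: fails — sR²u but no w* with sR²w* and uR²w*.
Valid on: B, C.

B, C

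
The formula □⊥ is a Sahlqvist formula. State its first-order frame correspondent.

emptiness of R

□⊥ is valid iff no world has any successor (otherwise □⊥ fails at any world with one).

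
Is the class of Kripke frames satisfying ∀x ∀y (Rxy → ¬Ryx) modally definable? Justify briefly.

Not definable by any modal formula

Modal frame validity is preserved under surjective bounded morphisms.
The 5-cycle (worlds s,t,u,v,w with s→t→u→v→w→s) is asymmetric. Mapping every world to a single reflexive point • is a surjective bounded morphism, and the reflexive point is not asymmetric (R•• but asymmetry requires ¬R••).
Hence asymmetry is not modally definable.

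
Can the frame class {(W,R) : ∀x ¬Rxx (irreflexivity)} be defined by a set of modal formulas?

If a class were modally definable it would be closed under surjective bounded morphisms (Goldblatt–Thomason).
The 2-cycle (worlds s,t with s→t→s) is irreflexive, and the map sending every world to a single reflexive point • is a surjective bounded morphism (forth: every edge maps to (•,•); back: every world has a successor). So any modal formula valid on the 2-cycle is also valid on the reflexive point, which is not irreflexive.
So no modal formula (or set of formulas) defines exactly the irreflexive frames.

Not modally definable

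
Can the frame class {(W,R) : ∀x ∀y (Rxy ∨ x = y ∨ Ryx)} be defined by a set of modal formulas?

Modal frame validity is preserved under disjoint unions.
Take 2 disjoint single-world reflexive frames: each is trivially connected, but their disjoint union has 2 worlds with no edge between distinct components, so it is not connected.
So the class is not modally definable.

No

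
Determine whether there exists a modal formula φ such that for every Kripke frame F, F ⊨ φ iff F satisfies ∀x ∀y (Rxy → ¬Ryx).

Modal frame validity is preserved under surjective bounded morphisms.
The 4-cycle (worlds a,b,c,d with a→b→c→d→a) is asymmetric. Mapping every world to a single reflexive point • is a surjective bounded morphism, and the reflexive point is not asymmetric (R•• but asymmetry requires ¬R••).
So no modal formula (or set of formulas) defines exactly the asymmetric frames.

Not definable by any modal formula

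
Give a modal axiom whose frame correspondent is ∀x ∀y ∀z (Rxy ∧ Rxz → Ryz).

This is the Euclidean property; the standard corresponding axiom is 5: ◇s → □◇s.
Suppose ◇s→□◇s is valid. Take Rxy, Rxz and set V(s)={y}. Then ◇s at x, so □◇s at x, so ◇s at z, so some w with Rzw has s; w=y, i.e. Rzy. By symmetry of the argument, Ryz.

◇s → □◇s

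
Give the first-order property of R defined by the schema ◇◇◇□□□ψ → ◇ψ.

∀x ∀y (xR³y → ∃w (yR³w ∧ xRw))

This is a Sahlqvist (Geach-type) schema ◇^3□^3ψ → □^0◇^1ψ.
Minimal-valuation argument: fix x; take any y with xR^3y and any z with xR^0z. Set V(ψ) to the set of worlds R-reachable from y in exactly 3 steps. Then □^3ψ holds at y, so the antecedent holds at x; validity forces ◇^1ψ at z, giving a w with zR^1w and yR^3w.
First-order correspondent: ∀x ∀y (xR³y → ∃w (yR³w ∧ xRw)).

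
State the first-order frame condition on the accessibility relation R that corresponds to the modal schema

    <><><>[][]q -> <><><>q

forall x forall y (x R^3 y -> exists w (y R^2 w & x R^3 w))

This is a Sahlqvist (Geach-type) schema ◇^3□^2q → □^0◇^3q.
First-order correspondent: forall x forall y (x R^3 y -> exists w (y R^2 w & x R^3 w)).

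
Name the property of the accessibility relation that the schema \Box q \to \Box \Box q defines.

transitivity

This schema is the 4 axiom.
Its frame correspondent is transitivity — \forall x \forall y \forall z (Rxy \wedge Ryz \to Rxz).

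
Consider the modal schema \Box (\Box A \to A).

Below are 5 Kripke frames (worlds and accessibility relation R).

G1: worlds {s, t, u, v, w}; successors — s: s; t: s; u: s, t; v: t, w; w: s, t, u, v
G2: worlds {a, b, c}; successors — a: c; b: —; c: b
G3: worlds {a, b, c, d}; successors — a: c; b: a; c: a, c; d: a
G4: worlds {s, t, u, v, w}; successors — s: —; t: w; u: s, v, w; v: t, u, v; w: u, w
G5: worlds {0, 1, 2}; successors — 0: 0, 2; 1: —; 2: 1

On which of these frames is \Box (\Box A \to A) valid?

none

The schema corresponds to shift-reflexivity: \forall x \forall y (Rxy \to Ryy).
G1: fails — Rwt but not Rtt.
G2: fails — Rac but not Rcc.
G3: fails — Rba but not Raa.
G4: fails — Rwu but not Ruu.
G5: fails — R21 but not R11.
Valid on no frame.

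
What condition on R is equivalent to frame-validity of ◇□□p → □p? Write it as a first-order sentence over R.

This is a Sahlqvist (Geach-type) schema ◇^1□^2p → □^1◇^0p.
Minimal-valuation argument: fix x; take any y with xR^1y and any z with xR^1z. Set V(p) to the set of worlds R-reachable from y in exactly 2 steps. Then □^2p holds at y, so the antecedent holds at x; validity forces ◇^0p at z, giving a w with zR^0w and yR^2w.
First-order correspondent: ∀x ∀y ∀z ((xRy ∧ xRz) → ∃w (yR²w ∧ z = w)).

∀x ∀y ∀z ((xRy ∧ xRz) → ∃w (yR²w ∧ z = w))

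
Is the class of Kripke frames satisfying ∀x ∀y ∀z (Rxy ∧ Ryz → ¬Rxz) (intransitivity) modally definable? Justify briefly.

No

If a class were modally definable it would be closed under surjective bounded morphisms (Goldblatt–Thomason).
The 5-cycle (worlds s,t,u,v,w with s→t→u→v→w→s) is intransitive. Mapping every world to a single reflexive point • is a surjective bounded morphism; the reflexive point is not intransitive (R••∧R•• but R••).
So no modal formula (or set of formulas) defines exactly the intransitive frames.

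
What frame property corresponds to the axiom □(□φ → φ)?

shift-reflexivity

Suppose □(□φ→φ) is valid. Take Rxy and set V(φ)={w : Ryw}. Then at y, □φ holds; since □(□φ→φ) at x, □φ→φ at y, so φ at y, i.e. Ryy.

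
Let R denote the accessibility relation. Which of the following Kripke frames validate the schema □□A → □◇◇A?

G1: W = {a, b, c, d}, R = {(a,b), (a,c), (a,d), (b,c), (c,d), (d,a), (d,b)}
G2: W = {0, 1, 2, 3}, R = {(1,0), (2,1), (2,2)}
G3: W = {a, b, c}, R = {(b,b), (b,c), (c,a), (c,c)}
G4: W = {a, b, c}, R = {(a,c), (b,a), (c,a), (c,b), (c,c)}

Frame correspondent (Sahlqvist): ∀x ∀z (xRz → ∃w (xR²w ∧ zR²w)) — i.e. a generalized confluence (Geach) condition.
G1: fails — bRc but no w with bR²w and cR²w.
G2: fails — 1R0 but no w with 1R²w and 0R²w.
G3: fails — cRa but no w with cR²w and aR²w.
G4: holds.

G4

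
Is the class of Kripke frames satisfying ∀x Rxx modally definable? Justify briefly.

The condition is reflexivity. A defining modal formula is □q → q.
Suppose □q→q is valid. At any x set V(q)={w : Rxw}. Then □q holds at x, so q holds at x, i.e. Rxx.

Yes, by □q → q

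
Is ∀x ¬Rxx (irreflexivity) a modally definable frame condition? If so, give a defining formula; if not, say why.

Any modally definable frame class is closed under surjective bounded morphisms.
The 2-cycle (worlds s,t with s→t→s) is irreflexive, and the map sending every world to a single reflexive point • is a surjective bounded morphism (forth: every edge maps to (•,•); back: every world has a successor). So any modal formula valid on the 2-cycle is also valid on the reflexive point, which is not irreflexive.
So the class is not modally definable.

Not modally definable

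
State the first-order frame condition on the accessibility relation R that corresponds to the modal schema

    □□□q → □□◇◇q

This is a Sahlqvist (Geach-type) schema ◇^0□^3q → □^2◇^2q.
Minimal-valuation argument: fix x; take any y with xR^0y and any z with xR^2z. Set V(q) to the set of worlds R-reachable from y in exactly 3 steps. Then □^3q holds at y, so the antecedent holds at x; validity forces ◇^2q at z, giving a w with zR^2w and yR^3w.
First-order correspondent: ∀x ∀z (xR²z → ∃w (xR³w ∧ zR²w)).

∀x ∀z (xR²z → ∃w (xR³w ∧ zR²w))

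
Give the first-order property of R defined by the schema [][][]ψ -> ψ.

This is a Sahlqvist (Geach-type) schema ◇^0□^3ψ → □^0◇^0ψ.
Minimal-valuation argument: fix x; take any y with xR^0y and any z with xR^0z. Set V(ψ) to the set of worlds R-reachable from y in exactly 3 steps. Then □^3ψ holds at y, so the antecedent holds at x; validity forces ◇^0ψ at z, giving a w with zR^0w and yR^3w.
First-order correspondent: forall x exists w (x R^3 w & x = w).

forall x exists w (x R^3 w & x = w)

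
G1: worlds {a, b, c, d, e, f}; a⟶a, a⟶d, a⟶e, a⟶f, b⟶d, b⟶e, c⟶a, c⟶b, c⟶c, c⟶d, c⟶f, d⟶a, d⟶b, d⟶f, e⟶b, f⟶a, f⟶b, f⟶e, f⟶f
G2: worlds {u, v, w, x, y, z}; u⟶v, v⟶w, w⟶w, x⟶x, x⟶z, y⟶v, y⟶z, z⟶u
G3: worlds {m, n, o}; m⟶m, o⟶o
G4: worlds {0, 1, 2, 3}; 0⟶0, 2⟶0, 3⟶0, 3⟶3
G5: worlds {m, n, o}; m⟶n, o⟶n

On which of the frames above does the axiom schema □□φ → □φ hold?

G3, G4

This is the axiom for density; its first-order frame correspondent is ∀x ∀y (Rxy → ∃z (Rxz ∧ Rzy)).
G1: fails — Rbd but no z with Rbz and Rzd.
G2: fails — Ruv but no t with Rut and Rtv.
G3: ✓.
G4: ✓.
G5: fails — Ron but no z with Roz and Rzn.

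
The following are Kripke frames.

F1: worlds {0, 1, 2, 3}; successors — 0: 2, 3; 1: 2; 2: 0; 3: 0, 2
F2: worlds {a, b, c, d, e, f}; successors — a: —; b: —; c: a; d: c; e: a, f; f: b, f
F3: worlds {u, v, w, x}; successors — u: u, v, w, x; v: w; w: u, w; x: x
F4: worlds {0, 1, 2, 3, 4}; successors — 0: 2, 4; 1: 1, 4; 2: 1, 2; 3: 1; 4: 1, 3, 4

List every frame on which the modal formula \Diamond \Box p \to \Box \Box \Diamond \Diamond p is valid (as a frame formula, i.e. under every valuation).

Frame correspondent (Sahlqvist): \forall x \forall y \forall z ((xRy \wedge x R^2 z) \to \exists w (yRw \wedge z R^2 w)) — i.e. a generalized confluence (Geach) condition.
F1: fails — 0R2, 0R²2 but no w with 2Rw and 2R²w.
F2: fails — dRc, dR²a but no w with cRw and aR²w.
F3: fails — uRv, uR²x but no t with vRt and xR²t.
F4: satisfies the condition.

F4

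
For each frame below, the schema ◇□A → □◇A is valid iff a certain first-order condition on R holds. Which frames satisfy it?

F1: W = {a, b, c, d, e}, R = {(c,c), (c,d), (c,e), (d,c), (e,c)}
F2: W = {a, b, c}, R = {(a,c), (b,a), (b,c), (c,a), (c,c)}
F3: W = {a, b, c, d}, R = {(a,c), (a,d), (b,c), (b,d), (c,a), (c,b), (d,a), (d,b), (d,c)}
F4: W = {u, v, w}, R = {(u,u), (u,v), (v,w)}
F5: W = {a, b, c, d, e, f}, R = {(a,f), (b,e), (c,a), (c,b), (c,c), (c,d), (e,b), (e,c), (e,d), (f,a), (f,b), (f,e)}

Frame correspondent (Sahlqvist): ∀x ∀y ∀z (Rxy ∧ Rxz → ∃w (Ryw ∧ Rzw)) — i.e. convergence.
F1: ✓.
F2: ✓.
F3: fails — Rdc and Rdb but c and b have no common successor.
F4: fails — Ruv and Ruu but v and u have no common successor.
F5: fails — Rcc and Rcd but c and d have no common successor.
Valid on: F1, F2.

F1, F2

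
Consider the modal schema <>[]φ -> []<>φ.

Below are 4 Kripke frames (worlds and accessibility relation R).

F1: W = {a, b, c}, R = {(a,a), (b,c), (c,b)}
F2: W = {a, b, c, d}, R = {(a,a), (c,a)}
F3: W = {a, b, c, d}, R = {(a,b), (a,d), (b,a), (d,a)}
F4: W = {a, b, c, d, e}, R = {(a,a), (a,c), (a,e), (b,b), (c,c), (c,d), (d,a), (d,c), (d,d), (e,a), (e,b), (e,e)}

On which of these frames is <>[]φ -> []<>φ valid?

This is the axiom for convergence; its first-order frame correspondent is forall x forall y forall z (Rxy & Rxz -> exists w (Ryw & Rzw)).
F1: ✓.
F2: ✓.
F3: ✓.
F4: fails — Rae and Rac but e and c have no common successor.

F1, F2, F3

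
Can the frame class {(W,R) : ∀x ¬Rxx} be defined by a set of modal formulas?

If a class were modally definable it would be closed under surjective bounded morphisms (Goldblatt–Thomason).
The 4-cycle (worlds w0,w1,w2,w3 with w0→w1→w2→w3→w0) is irreflexive, and the map sending every world to a single reflexive point • is a surjective bounded morphism (forth: every edge maps to (•,•); back: every world has a successor). So any modal formula valid on the 4-cycle is also valid on the reflexive point, which is not irreflexive.
So no modal formula (or set of formulas) defines exactly the irreflexive frames.

No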